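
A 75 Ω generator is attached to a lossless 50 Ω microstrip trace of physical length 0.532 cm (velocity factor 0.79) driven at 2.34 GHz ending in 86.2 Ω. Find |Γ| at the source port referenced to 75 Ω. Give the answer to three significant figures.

λ = v/f = 0.79·c / 2.34 GHz = 0.101 m
βl = 2π·l/λ = 2π × 0.0525 = 18.9°
tan(βl) = 0.343
Z_in = Z_0·(Z_L + jZ_0·tanβl)/(Z_0 + jZ_L·tanβl) = 71.4 − j25 Ω
Γ_s = (Z_in − Z_s)/(Z_in + Z_s) = (-3.59 − j25)/(146 − j25), |Γ_s| = 0.17

|Γ| ≈ 0.17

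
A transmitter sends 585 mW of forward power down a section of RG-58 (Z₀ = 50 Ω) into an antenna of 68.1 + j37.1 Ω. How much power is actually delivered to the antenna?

P_delivered ≈ 520 mW

|Γ| = |(18.1 + j37.1)/(118.1 + j37.1)| = 0.333
|Γ|² = 0.111
P_refl = |Γ|²·P_inc = 65.1 mW, P_del = (1 − |Γ|²)·P_inc = 520 mW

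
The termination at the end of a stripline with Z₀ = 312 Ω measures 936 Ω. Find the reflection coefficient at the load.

Γ = 0.5

Γ = (Z_L − Z_0)/(Z_L + Z_0) = (936 − 312)/(936 + 312) = 624/1248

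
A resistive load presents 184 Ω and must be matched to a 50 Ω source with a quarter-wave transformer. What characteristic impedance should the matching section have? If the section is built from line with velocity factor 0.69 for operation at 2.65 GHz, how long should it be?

Z_qwt ≈ 95.9 Ω; length ≈ 1.95 cm

Z_qwt = √(Z_0·R_L) = √(50 × 184) = √9200
λ = 0.69·c/f = 0.0781 m, so l = λ/4 = 0.0195 m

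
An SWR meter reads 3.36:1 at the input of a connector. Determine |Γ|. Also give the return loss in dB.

|Γ| ≈ 0.541; return loss ≈ 5.33 dB

|Γ| = (S − 1)/(S + 1) = (3.36 − 1)/(3.36 + 1) = 2.36/4.36
RL = −20·log₁₀|Γ| = −20·log₁₀(0.541)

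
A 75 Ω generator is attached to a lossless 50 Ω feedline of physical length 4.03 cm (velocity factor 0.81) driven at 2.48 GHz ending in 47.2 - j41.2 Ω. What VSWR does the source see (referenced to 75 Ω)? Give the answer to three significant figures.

λ = v/f = 0.81·c / 2.48 GHz = 0.098 m
βl = 2π·l/λ = 2π × 0.411 = 148°
tan(βl) = -0.623
Z_in = Z_0·(Z_L + jZ_0·tanβl)/(Z_0 + jZ_L·tanβl) = 112 − j12.7 Ω
Γ_s = (Z_in − Z_s)/(Z_in + Z_s) = (37.5 − j12.7)/(187 − j12.7), |Γ_s| = 0.211
VSWR = (1 + |Γ_s|)/(1 − |Γ_s|)

VSWR ≈ 1.53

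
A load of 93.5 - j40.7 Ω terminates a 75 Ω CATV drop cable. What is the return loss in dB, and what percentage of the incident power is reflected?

Γ = (18.5 − j40.7)/(168.5 − j40.7), |Γ| = 0.258
RL = −20·log₁₀(0.258) = 11.8 dB
P_refl/P_inc = |Γ|² = 0.0665

RL ≈ 11.8 dB; 6.65% of incident power reflected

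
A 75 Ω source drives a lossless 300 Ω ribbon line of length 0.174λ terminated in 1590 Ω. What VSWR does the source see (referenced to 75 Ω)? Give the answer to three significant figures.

VSWR ≈ 5.96

βl = 2π × 0.174 = 62.6°
tan(βl) = 1.93
Z_in = Z_0·(Z_L + jZ_0·tanβl)/(Z_0 + jZ_L·tanβl) = 71.1 − j148 Ω
Γ_s = (Z_in − Z_s)/(Z_in + Z_s) = (-3.92 − j148)/(146 − j148), |Γ_s| = 0.713
VSWR = (1 + |Γ_s|)/(1 − |Γ_s|)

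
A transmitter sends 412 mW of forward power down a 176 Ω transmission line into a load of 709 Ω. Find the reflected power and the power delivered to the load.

Γ = (709 − 176)/(709 + 176) = 0.602
|Γ|² = 0.363
P_refl = |Γ|²·P_inc = 149 mW, P_del = (1 − |Γ|²)·P_inc = 263 mW

P_reflected ≈ 149 mW; P_delivered ≈ 263 mW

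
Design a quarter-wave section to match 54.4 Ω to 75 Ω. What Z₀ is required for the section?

Z_qwt ≈ 63.9 Ω

Z_qwt = √(Z_0·R_L) = √(75 × 54.4) = √4080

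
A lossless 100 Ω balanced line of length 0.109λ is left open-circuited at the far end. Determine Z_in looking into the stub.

βl = 2π × 0.109 = 39.2°
tan(βl) = 0.817
For an open-circuited stub, Z_in = −jZ_0·cot(βl) = −jZ_0/tan(βl)

Z_in ≈ −j122 Ω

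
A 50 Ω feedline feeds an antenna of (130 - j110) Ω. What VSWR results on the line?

Γ = (Z_L − Z_0)/(Z_L + Z_0) = (80 − j110)/(180 − j110)
|Γ| = 136/211 = 0.645
VSWR = (1 + |Γ|)/(1 − |Γ|) = 1.64/0.355

VSWR ≈ 4.63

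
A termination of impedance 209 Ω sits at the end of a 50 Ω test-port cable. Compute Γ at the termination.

Γ = (Z_L − Z_0)/(Z_L + Z_0) = (209 − 50)/(209 + 50) = 159/259

Γ = 0.614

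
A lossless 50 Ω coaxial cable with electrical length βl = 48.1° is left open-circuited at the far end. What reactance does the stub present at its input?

tan(βl) = 1.11
For an open-circuited stub, Z_in = −jZ_0·cot(βl) = −jZ_0/tan(βl)

X_in ≈ -44.9 Ω (capacitive)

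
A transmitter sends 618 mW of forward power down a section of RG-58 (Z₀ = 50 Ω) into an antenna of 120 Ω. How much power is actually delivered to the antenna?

Γ = (120 − 50)/(120 + 50) = 0.412
|Γ|² = 0.17
P_refl = |Γ|²·P_inc = 105 mW, P_del = (1 − |Γ|²)·P_inc = 513 mW

P_delivered ≈ 513 mW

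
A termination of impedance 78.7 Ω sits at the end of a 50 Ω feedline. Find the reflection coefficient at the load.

Γ = 0.223

Γ = (Z_L − Z_0)/(Z_L + Z_0) = (78.7 − 50)/(78.7 + 50) = 28.7/128.7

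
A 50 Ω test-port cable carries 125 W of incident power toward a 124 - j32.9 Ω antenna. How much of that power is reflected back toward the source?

|Γ| = |(74 − j32.9)/(174 − j32.9)| = 0.457
|Γ|² = 0.209
P_refl = |Γ|²·P_inc = 26.1 W, P_del = (1 − |Γ|²)·P_inc = 98.9 W

P_reflected ≈ 26.1 W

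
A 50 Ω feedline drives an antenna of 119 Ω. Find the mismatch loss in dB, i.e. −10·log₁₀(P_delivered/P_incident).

Γ = (119 − 50)/(119 + 50) = 0.408
|Γ|² = 0.167, so P_del/P_inc = 1 − |Γ|² = 0.833
ML = −10·log₁₀(1 − |Γ|²)

mismatch loss ≈ 0.792 dB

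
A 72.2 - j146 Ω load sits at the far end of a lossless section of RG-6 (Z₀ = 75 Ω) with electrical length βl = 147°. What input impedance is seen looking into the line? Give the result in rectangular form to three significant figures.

tan(βl) = tan(147°) = -0.649
Z_in = Z_0·(Z_L + jZ_0·tanβl)/(Z_0 + jZ_L·tanβl)
     = 75·(72.2 − j195)/(-19.8 − j46.9)

Z_in ≈ 223 + j210 Ω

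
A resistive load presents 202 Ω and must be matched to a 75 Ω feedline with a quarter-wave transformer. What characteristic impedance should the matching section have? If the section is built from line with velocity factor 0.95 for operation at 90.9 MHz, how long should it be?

Z_qwt ≈ 123 Ω; length ≈ 78.4 cm

Z_qwt = √(Z_0·R_L) = √(75 × 202) = √15150
λ = 0.95·c/f = 3.14 m, so l = λ/4 = 0.784 m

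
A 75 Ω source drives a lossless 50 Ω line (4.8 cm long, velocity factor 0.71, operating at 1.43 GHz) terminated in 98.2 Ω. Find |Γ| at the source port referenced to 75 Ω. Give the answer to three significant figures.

λ = v/f = 0.71·c / 1.43 GHz = 0.149 m
βl = 2π·l/λ = 2π × 0.322 = 116°
tan(βl) = -2.05
Z_in = Z_0·(Z_L + jZ_0·tanβl)/(Z_0 + jZ_L·tanβl) = 29.7 + j17 Ω
Γ_s = (Z_in − Z_s)/(Z_in + Z_s) = (-45.3 + j17)/(105 + j17), |Γ_s| = 0.456

|Γ| ≈ 0.456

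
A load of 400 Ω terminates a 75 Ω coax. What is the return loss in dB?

RL ≈ 3.3 dB

Γ = (400 − 75)/(400 + 75) = 0.684
RL = −20·log₁₀|Γ| = −20·log₁₀(0.684)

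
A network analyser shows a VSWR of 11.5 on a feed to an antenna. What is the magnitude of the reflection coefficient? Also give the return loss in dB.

|Γ| ≈ 0.84; return loss ≈ 1.51 dB

|Γ| = (S − 1)/(S + 1) = (11.5 − 1)/(11.5 + 1) = 10.5/12.5
RL = −20·log₁₀|Γ| = −20·log₁₀(0.84)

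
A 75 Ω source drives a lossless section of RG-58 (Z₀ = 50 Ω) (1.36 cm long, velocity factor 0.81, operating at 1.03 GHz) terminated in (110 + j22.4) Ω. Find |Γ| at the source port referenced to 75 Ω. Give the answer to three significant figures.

|Γ| ≈ 0.26

λ = v/f = 0.81·c / 1.03 GHz = 0.236 m
βl = 2π·l/λ = 2π × 0.0576 = 20.8°
tan(βl) = 0.379
Z_in = Z_0·(Z_L + jZ_0·tanβl)/(Z_0 + jZ_L·tanβl) = 90.9 − j41.4 Ω
Γ_s = (Z_in − Z_s)/(Z_in + Z_s) = (15.9 − j41.4)/(166 − j41.4), |Γ_s| = 0.26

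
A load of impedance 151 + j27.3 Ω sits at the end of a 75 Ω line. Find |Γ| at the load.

Γ = (Z_L − Z_0)/(Z_L + Z_0) = (76 + j27.3)/(226 + j27.3)
|Γ| = 80.8/228

|Γ| ≈ 0.355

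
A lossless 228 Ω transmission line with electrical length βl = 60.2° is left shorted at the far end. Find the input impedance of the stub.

Z_in ≈ +j398 Ω

tan(βl) = 1.75
For a shorted stub, Z_in = jZ_0·tan(βl)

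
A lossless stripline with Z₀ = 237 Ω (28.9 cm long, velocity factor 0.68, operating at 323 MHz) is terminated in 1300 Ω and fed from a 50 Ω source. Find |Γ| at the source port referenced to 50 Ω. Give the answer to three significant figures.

λ = v/f = 0.68·c / 323 MHz = 0.632 m
βl = 2π·l/λ = 2π × 0.458 = 165°
tan(βl) = -0.273
Z_in = Z_0·(Z_L + jZ_0·tanβl)/(Z_0 + jZ_L·tanβl) = 431 + j580 Ω
Γ_s = (Z_in − Z_s)/(Z_in + Z_s) = (381 + j580)/(481 + j580), |Γ_s| = 0.921

|Γ| ≈ 0.921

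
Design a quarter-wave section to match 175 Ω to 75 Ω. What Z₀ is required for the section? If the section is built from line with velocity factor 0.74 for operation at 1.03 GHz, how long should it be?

Z_qwt = √(Z_0·R_L) = √(75 × 175) = √13120
λ = 0.74·c/f = 0.216 m, so l = λ/4 = 0.0539 m

Z_qwt ≈ 115 Ω; length ≈ 5.39 cm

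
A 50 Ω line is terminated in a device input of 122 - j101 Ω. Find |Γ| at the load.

Γ = (Z_L − Z_0)/(Z_L + Z_0) = (72 − j101)/(172 − j101)
|Γ| = 124/199

|Γ| ≈ 0.622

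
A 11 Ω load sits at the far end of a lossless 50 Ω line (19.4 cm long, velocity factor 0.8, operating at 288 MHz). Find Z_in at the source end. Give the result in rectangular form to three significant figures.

Z_in ≈ 185 + j85.8 Ω

λ = v/f = 0.8·c / 288 MHz = 0.833 m
βl = 2π·l/λ = 2π × 0.233 = 83.8°
tan(βl) = tan(83.8°) = 9.22
Z_in = Z_0·(Z_L + jZ_0·tanβl)/(Z_0 + jZ_L·tanβl)
     = 50·(11 + j461)/(50 + j101)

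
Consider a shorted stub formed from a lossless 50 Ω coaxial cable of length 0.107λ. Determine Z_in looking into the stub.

Z_in ≈ +j39.8 Ω

βl = 2π × 0.107 = 38.5°
tan(βl) = 0.796
For a shorted stub, Z_in = jZ_0·tan(βl)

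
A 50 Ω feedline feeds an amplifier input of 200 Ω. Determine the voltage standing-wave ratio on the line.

VSWR ≈ 4

Γ = (200 − 50)/(200 + 50) = 0.6
VSWR = (1 + 0.6)/(1 − 0.6)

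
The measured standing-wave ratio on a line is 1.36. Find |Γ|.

|Γ| ≈ 0.153

|Γ| = (S − 1)/(S + 1) = (1.36 − 1)/(1.36 + 1) = 0.36/2.36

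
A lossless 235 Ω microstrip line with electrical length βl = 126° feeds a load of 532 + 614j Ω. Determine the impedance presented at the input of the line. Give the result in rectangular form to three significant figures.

Z_in ≈ 49.9 + j97.1 Ω

tan(βl) = tan(126°) = -1.38
Z_in = Z_0·(Z_L + jZ_0·tanβl)/(Z_0 + jZ_L·tanβl)
     = 235·(532 + j291)/(1080 − j732)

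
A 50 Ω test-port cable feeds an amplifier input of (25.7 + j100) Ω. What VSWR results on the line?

VSWR ≈ 10.1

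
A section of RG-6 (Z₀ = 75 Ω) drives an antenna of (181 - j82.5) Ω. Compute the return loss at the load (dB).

RL ≈ 6.03 dB

Γ = (106 − j82.5)/(256 − j82.5), |Γ| = 0.499
RL = −20·log₁₀|Γ| = −20·log₁₀(0.499)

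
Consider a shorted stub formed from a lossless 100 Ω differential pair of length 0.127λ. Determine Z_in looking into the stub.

βl = 2π × 0.127 = 45.7°
tan(βl) = 1.03
For a shorted stub, Z_in = jZ_0·tan(βl)

Z_in ≈ +j103 Ω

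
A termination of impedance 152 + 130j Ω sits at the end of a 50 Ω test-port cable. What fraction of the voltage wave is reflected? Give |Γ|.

Γ = (Z_L − Z_0)/(Z_L + Z_0) = (102 + j130)/(202 + j130)
|Γ| = 165/240

|Γ| ≈ 0.688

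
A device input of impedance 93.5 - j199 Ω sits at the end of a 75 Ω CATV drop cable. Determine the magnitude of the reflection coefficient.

Γ = (Z_L − Z_0)/(Z_L + Z_0) = (18.5 − j199)/(168.5 − j199)
|Γ| = 200/261

|Γ| ≈ 0.766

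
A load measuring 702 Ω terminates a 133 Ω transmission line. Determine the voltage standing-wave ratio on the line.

VSWR ≈ 5.28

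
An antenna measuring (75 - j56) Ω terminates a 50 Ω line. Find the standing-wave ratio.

Γ = (Z_L − Z_0)/(Z_L + Z_0) = (25 − j56)/(125 − j56)
|Γ| = 61.3/137 = 0.448
VSWR = (1 + |Γ|)/(1 − |Γ|) = 1.45/0.552

VSWR ≈ 2.62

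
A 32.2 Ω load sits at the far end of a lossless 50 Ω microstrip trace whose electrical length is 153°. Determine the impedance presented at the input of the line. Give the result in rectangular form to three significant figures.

Z_in ≈ 36.6 − j13.5 Ω

tan(βl) = tan(153°) = -0.51
Z_in = Z_0·(Z_L + jZ_0·tanβl)/(Z_0 + jZ_L·tanβl)
     = 50·(32.2 − j25.5)/(50 − j16.4)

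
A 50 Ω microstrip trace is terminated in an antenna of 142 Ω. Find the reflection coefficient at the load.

Γ = 0.479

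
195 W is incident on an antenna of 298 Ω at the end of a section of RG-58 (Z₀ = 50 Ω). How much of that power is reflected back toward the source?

P_reflected ≈ 99 W

Γ = (298 − 50)/(298 + 50) = 0.713
|Γ|² = 0.508
P_refl = |Γ|²·P_inc = 99 W, P_del = (1 − |Γ|²)·P_inc = 96 W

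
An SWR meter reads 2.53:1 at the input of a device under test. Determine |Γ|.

|Γ| ≈ 0.433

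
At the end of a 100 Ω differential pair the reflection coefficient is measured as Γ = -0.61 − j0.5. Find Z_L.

Z_L = Z_0·(1 + Γ)/(1 − Γ) = 100·(0.39 − j0.5)/(1.61 + j0.5)

Z_L ≈ 13.3 − j35.2 Ω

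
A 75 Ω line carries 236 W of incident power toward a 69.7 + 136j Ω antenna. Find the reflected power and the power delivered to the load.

|Γ| = |(-5.3 + j136)/(144.7 + j136)| = 0.685
|Γ|² = 0.47
P_refl = |Γ|²·P_inc = 111 W, P_del = (1 − |Γ|²)·P_inc = 125 W

P_reflected ≈ 111 W; P_delivered ≈ 125 W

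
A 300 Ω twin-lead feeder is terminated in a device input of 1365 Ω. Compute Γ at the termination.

Γ = 0.64

Γ = (Z_L − Z_0)/(Z_L + Z_0) = (1365 − 300)/(1365 + 300) = 1065/1665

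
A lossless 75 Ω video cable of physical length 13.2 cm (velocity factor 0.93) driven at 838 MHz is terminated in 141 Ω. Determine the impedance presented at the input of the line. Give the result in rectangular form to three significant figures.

λ = v/f = 0.93·c / 838 MHz = 0.333 m
βl = 2π·l/λ = 2π × 0.396 = 143°
tan(βl) = tan(143°) = -0.761
Z_in = Z_0·(Z_L + jZ_0·tanβl)/(Z_0 + jZ_L·tanβl)
     = 75·(141 − j57.1)/(75 − j107)

Z_in ≈ 73.1 + j47.5 Ω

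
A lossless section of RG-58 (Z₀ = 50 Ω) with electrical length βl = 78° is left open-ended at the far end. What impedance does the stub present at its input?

Z_in ≈ −j10.6 Ω

tan(βl) = 4.7
For an open-ended stub, Z_in = −jZ_0·cot(βl) = −jZ_0/tan(βl)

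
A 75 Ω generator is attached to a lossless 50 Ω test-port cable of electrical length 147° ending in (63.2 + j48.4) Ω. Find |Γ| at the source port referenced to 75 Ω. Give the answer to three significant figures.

tan(βl) = -0.649
Z_in = Z_0·(Z_L + jZ_0·tanβl)/(Z_0 + jZ_L·tanβl) = 27 + j23.4 Ω
Γ_s = (Z_in − Z_s)/(Z_in + Z_s) = (-48 + j23.4)/(102 + j23.4), |Γ_s| = 0.51

|Γ| ≈ 0.51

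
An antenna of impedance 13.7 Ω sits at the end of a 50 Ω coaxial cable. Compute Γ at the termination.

Γ = (Z_L − Z_0)/(Z_L + Z_0) = (13.7 − 50)/(13.7 + 50) = -36.3/63.7

Γ = -0.57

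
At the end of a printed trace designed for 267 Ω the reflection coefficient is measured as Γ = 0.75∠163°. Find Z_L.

Z_L ≈ 39 + j39.1 Ω

Z_L = Z_0·(1 + Γ)/(1 − Γ) = 267·(0.283 + j0.219)/(1.72 − j0.219)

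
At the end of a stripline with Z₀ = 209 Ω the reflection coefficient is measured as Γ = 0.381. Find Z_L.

Z_L ≈ 466 Ω

Z_L = Z_0·(1 + Γ)/(1 − Γ) = 209·(1.38)/(0.619)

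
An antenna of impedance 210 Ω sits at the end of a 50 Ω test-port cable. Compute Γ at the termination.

Γ = 0.615

Γ = (Z_L − Z_0)/(Z_L + Z_0) = (210 − 50)/(210 + 50) = 160/260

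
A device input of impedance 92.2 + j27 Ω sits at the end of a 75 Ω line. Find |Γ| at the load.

|Γ| ≈ 0.189

Γ = (Z_L − Z_0)/(Z_L + Z_0) = (17.2 + j27)/(167.2 + j27)
|Γ| = 32/169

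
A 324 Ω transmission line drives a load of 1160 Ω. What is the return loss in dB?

RL ≈ 4.98 dB

Γ = (1160 − 324)/(1160 + 324) = 0.563
RL = −20·log₁₀|Γ| = −20·log₁₀(0.563)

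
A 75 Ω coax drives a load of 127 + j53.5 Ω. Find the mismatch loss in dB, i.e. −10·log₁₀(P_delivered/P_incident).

mismatch loss ≈ 0.592 dB

Γ = (52 + j53.5)/(202 + j53.5), |Γ| = 0.357
|Γ|² = 0.127, so P_del/P_inc = 1 − |Γ|² = 0.873
ML = −10·log₁₀(1 − |Γ|²)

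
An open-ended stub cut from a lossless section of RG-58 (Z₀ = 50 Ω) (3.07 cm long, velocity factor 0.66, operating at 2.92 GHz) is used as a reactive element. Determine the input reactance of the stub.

X_in ≈ 163 Ω (inductive)

λ = v/f = 0.66·c / 2.92 GHz = 0.0678 m
βl = 2π·l/λ = 2π × 0.453 = 163°
tan(βl) = -0.306
For an open-ended stub, Z_in = −jZ_0·cot(βl) = −jZ_0/tan(βl)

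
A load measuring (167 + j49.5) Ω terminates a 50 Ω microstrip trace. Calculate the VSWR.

VSWR ≈ 3.66

Γ = (Z_L − Z_0)/(Z_L + Z_0) = (117 + j49.5)/(217 + j49.5)
|Γ| = 127/223 = 0.571
VSWR = (1 + |Γ|)/(1 − |Γ|) = 1.57/0.429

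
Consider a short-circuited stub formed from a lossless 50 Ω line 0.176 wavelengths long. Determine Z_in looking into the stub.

βl = 2π × 0.176 = 63.4°
tan(βl) = 1.99
For a short-circuited stub, Z_in = jZ_0·tan(βl)

Z_in ≈ +j99.7 Ω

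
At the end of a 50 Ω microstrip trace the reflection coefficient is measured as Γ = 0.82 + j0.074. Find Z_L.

Z_L ≈ 425 + j195 Ω

Z_L = Z_0·(1 + Γ)/(1 − Γ) = 50·(1.82 + j0.074)/(0.18 − j0.074)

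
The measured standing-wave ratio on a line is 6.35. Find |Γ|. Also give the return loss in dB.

|Γ| = (S − 1)/(S + 1) = (6.35 − 1)/(6.35 + 1) = 5.35/7.35
RL = −20·log₁₀|Γ| = −20·log₁₀(0.728)

|Γ| ≈ 0.728; return loss ≈ 2.76 dB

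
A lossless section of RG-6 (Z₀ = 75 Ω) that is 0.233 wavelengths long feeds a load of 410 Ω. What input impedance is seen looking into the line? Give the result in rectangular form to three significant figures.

βl = 2π × 0.233 = 83.9°
tan(βl) = tan(83.9°) = 9.33
Z_in = Z_0·(Z_L + jZ_0·tanβl)/(Z_0 + jZ_L·tanβl)
     = 75·(410 + j699)/(75 + j3820)

Z_in ≈ 13.9 − j7.77 Ω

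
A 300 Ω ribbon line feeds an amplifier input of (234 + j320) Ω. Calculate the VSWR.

VSWR ≈ 3.21

Γ = (Z_L − Z_0)/(Z_L + Z_0) = (-66 + j320)/(534 + j320)
|Γ| = 327/623 = 0.525
VSWR = (1 + |Γ|)/(1 − |Γ|) = 1.52/0.475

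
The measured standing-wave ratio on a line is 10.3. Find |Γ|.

|Γ| = (S − 1)/(S + 1) = (10.3 − 1)/(10.3 + 1) = 9.3/11.3

|Γ| ≈ 0.823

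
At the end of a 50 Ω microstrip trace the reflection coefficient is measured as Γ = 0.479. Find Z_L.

Z_L = Z_0·(1 + Γ)/(1 − Γ) = 50·(1.48)/(0.521)

Z_L ≈ 142 Ω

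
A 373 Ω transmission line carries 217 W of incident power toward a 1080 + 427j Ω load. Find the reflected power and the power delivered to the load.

P_reflected ≈ 64.5 W; P_delivered ≈ 152 W

|Γ| = |(707 + j427)/(1453 + j427)| = 0.545
|Γ|² = 0.297
P_refl = |Γ|²·P_inc = 64.5 W, P_del = (1 − |Γ|²)·P_inc = 152 W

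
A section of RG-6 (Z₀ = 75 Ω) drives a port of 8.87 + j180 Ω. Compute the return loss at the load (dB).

Γ = (-66.13 + j180)/(83.87 + j180), |Γ| = 0.966
RL = −20·log₁₀|Γ| = −20·log₁₀(0.966)

RL ≈ 0.303 dB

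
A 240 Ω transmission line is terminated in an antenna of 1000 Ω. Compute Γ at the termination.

Γ = 0.613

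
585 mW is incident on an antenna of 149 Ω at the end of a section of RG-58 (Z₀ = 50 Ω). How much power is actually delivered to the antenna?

P_delivered ≈ 440 mW

Γ = (149 − 50)/(149 + 50) = 0.497
|Γ|² = 0.247
P_refl = |Γ|²·P_inc = 145 mW, P_del = (1 − |Γ|²)·P_inc = 440 mW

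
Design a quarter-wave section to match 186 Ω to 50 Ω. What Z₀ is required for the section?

Z_qwt ≈ 96.4 Ω

Z_qwt = √(Z_0·R_L) = √(50 × 186) = √9300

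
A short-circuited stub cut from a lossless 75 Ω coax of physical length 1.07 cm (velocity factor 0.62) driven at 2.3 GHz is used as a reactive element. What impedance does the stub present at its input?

Z_in ≈ +j82.2 Ω

λ = v/f = 0.62·c / 2.3 GHz = 0.0809 m
βl = 2π·l/λ = 2π × 0.132 = 47.6°
tan(βl) = 1.1
For a short-circuited stub, Z_in = jZ_0·tan(βl)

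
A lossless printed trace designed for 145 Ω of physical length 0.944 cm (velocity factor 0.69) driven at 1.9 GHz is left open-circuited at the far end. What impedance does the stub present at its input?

λ = v/f = 0.69·c / 1.9 GHz = 0.109 m
βl = 2π·l/λ = 2π × 0.0866 = 31.2°
tan(βl) = 0.605
For an open-circuited stub, Z_in = −jZ_0·cot(βl) = −jZ_0/tan(βl)

Z_in ≈ −j239 Ω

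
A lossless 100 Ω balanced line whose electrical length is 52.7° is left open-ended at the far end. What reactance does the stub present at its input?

tan(βl) = 1.31
For an open-ended stub, Z_in = −jZ_0·cot(βl) = −jZ_0/tan(βl)

X_in ≈ -76.2 Ω (capacitive)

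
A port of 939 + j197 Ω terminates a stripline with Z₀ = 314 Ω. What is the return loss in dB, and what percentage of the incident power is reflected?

RL ≈ 5.74 dB; 26.7% of incident power reflected

Γ = (625 + j197)/(1253 + j197), |Γ| = 0.517
RL = −20·log₁₀(0.517) = 5.74 dB
P_refl/P_inc = |Γ|² = 0.267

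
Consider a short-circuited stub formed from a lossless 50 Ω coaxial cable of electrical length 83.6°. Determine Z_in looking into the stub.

Z_in ≈ +j446 Ω

tan(βl) = 8.92
For a short-circuited stub, Z_in = jZ_0·tan(βl)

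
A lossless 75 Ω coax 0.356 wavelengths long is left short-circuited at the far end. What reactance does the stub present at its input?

βl = 2π × 0.356 = 128°
tan(βl) = -1.27
For a short-circuited stub, Z_in = jZ_0·tan(βl)

X_in ≈ -95.4 Ω (capacitive)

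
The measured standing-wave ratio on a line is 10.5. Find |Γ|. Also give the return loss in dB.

|Γ| ≈ 0.826; return loss ≈ 1.66 dB

|Γ| = (S − 1)/(S + 1) = (10.5 − 1)/(10.5 + 1) = 9.5/11.5
RL = −20·log₁₀|Γ| = −20·log₁₀(0.826)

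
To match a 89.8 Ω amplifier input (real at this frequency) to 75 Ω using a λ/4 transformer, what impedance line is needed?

Z_qwt ≈ 82.1 Ω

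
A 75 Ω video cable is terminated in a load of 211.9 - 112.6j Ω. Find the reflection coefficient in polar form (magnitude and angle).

Γ ≈ 0.575 ∠ -18°

Γ = (Z_L − Z_0)/(Z_L + Z_0) = (136.9 − j112.6)/(286.9 − j112.6)
|Γ| = 177/308 = 0.575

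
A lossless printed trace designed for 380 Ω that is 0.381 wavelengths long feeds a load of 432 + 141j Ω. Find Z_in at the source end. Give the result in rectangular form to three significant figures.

βl = 2π × 0.381 = 137°
tan(βl) = tan(137°) = -0.927
Z_in = Z_0·(Z_L + jZ_0·tanβl)/(Z_0 + jZ_L·tanβl)
     = 380·(432 − j211)/(511 − j401)

Z_in ≈ 275 + j58.7 Ω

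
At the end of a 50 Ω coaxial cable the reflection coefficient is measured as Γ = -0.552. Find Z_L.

Z_L ≈ 14.4 Ω

Z_L = Z_0·(1 + Γ)/(1 − Γ) = 50·(0.448)/(1.55)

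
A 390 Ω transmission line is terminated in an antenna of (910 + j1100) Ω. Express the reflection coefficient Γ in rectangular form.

Γ ≈ 0.65 + j0.296

Γ = (Z_L − Z_0)/(Z_L + Z_0) = (520 + j1100)/(1300 + j1100)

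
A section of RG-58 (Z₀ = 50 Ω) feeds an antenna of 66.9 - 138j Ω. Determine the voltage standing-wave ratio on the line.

VSWR ≈ 7.65

Γ = (Z_L − Z_0)/(Z_L + Z_0) = (16.9 − j138)/(116.9 − j138)
|Γ| = 139/181 = 0.769
VSWR = (1 + |Γ|)/(1 − |Γ|) = 1.77/0.231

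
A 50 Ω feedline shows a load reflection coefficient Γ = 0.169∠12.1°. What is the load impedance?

Z_L = Z_0·(1 + Γ)/(1 − Γ) = 50·(1.17 + j0.0354)/(0.835 − j0.0354)

Z_L ≈ 69.6 + j5.07 Ω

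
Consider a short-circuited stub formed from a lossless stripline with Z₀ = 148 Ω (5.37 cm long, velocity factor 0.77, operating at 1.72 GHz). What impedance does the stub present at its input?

Z_in ≈ −j108 Ω

λ = v/f = 0.77·c / 1.72 GHz = 0.134 m
βl = 2π·l/λ = 2π × 0.4 = 144°
tan(βl) = -0.728
For a short-circuited stub, Z_in = jZ_0·tan(βl)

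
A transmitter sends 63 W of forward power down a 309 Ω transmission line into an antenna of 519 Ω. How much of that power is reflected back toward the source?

Γ = (519 − 309)/(519 + 309) = 0.254
|Γ|² = 0.0643
P_refl = |Γ|²·P_inc = 4.05 W, P_del = (1 − |Γ|²)·P_inc = 58.9 W

P_reflected ≈ 4.05 W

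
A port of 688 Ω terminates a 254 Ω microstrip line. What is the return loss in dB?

Γ = (688 − 254)/(688 + 254) = 0.461
RL = −20·log₁₀|Γ| = −20·log₁₀(0.461)

RL ≈ 6.73 dB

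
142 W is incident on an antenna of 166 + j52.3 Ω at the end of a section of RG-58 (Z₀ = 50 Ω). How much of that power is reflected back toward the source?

|Γ| = |(116 + j52.3)/(216 + j52.3)| = 0.573
|Γ|² = 0.328
P_refl = |Γ|²·P_inc = 46.5 W, P_del = (1 − |Γ|²)·P_inc = 95.5 W

P_reflected ≈ 46.5 W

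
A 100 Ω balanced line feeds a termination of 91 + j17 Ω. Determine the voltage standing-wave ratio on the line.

Γ = (Z_L − Z_0)/(Z_L + Z_0) = (-9 + j17)/(191 + j17)
|Γ| = 19.2/192 = 0.1
VSWR = (1 + |Γ|)/(1 − |Γ|) = 1.1/0.9

VSWR ≈ 1.22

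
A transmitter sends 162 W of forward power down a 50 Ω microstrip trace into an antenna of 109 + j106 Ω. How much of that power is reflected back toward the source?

P_reflected ≈ 65.3 W

|Γ| = |(59 + j106)/(159 + j106)| = 0.635
|Γ|² = 0.403
P_refl = |Γ|²·P_inc = 65.3 W, P_del = (1 − |Γ|²)·P_inc = 96.7 W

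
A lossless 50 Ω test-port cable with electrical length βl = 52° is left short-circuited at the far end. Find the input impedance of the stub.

tan(βl) = 1.28
For a short-circuited stub, Z_in = jZ_0·tan(βl)

Z_in ≈ +j64 Ω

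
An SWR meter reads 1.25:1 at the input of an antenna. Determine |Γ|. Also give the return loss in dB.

|Γ| = (S − 1)/(S + 1) = (1.25 − 1)/(1.25 + 1) = 0.25/2.25
RL = −20·log₁₀|Γ| = −20·log₁₀(0.111)

|Γ| ≈ 0.111; return loss ≈ 19.1 dB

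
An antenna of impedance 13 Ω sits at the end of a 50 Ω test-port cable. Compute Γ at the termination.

Γ = -0.587

Γ = (Z_L − Z_0)/(Z_L + Z_0) = (13 − 50)/(13 + 50) = -37/63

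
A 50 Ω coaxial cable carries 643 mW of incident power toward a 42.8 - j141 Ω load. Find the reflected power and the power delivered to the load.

P_reflected ≈ 450 mW; P_delivered ≈ 193 mW

|Γ| = |(-7.2 − j141)/(92.8 − j141)| = 0.836
|Γ|² = 0.7
P_refl = |Γ|²·P_inc = 450 mW, P_del = (1 − |Γ|²)·P_inc = 193 mW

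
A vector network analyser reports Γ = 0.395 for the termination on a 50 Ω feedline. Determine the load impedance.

Z_L ≈ 115 Ω

Z_L = Z_0·(1 + Γ)/(1 − Γ) = 50·(1.4)/(0.605)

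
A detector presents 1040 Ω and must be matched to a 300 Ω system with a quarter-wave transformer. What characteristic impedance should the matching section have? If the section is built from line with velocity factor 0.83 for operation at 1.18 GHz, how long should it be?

Z_qwt ≈ 559 Ω; length ≈ 5.28 cm

Z_qwt = √(Z_0·R_L) = √(300 × 1040) = √312000
λ = 0.83·c/f = 0.211 m, so l = λ/4 = 0.0528 m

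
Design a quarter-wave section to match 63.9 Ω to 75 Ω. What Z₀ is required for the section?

Z_qwt = √(Z_0·R_L) = √(75 × 63.9) = √4792

Z_qwt ≈ 69.2 Ω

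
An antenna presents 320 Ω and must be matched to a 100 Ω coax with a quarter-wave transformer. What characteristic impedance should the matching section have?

Z_qwt = √(Z_0·R_L) = √(100 × 320) = √32000

Z_qwt ≈ 179 Ω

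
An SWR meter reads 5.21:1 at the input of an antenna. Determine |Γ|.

|Γ| ≈ 0.678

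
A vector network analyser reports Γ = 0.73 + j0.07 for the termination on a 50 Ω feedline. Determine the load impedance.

Z_L ≈ 297 + j90 Ω

Z_L = Z_0·(1 + Γ)/(1 − Γ) = 50·(1.73 + j0.07)/(0.27 − j0.07)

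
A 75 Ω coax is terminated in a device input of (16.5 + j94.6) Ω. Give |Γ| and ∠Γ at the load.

Γ ≈ 0.845 ∠ 75.8°

Γ = (Z_L − Z_0)/(Z_L + Z_0) = (-58.5 + j94.6)/(91.5 + j94.6)
|Γ| = 111/132 = 0.845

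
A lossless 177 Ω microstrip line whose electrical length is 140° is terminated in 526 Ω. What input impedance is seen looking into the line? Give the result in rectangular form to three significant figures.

Z_in ≈ 124 + j161 Ω

tan(βl) = tan(140°) = -0.839
Z_in = Z_0·(Z_L + jZ_0·tanβl)/(Z_0 + jZ_L·tanβl)
     = 177·(526 − j149)/(177 − j441)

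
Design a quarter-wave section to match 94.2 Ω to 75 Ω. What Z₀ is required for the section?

Z_qwt ≈ 84.1 Ω

Z_qwt = √(Z_0·R_L) = √(75 × 94.2) = √7065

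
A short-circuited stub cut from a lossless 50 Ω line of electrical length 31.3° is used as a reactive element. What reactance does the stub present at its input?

tan(βl) = 0.608
For a short-circuited stub, Z_in = jZ_0·tan(βl)

X_in ≈ 30.4 Ω (inductive)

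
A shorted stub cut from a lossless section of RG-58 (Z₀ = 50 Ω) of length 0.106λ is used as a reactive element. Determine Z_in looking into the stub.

Z_in ≈ +j39.3 Ω

βl = 2π × 0.106 = 38.2°
tan(βl) = 0.786
For a shorted stub, Z_in = jZ_0·tan(βl)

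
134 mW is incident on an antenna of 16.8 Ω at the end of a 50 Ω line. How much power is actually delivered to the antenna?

Γ = (16.8 − 50)/(16.8 + 50) = -0.497
|Γ|² = 0.247
P_refl = |Γ|²·P_inc = 33.1 mW, P_del = (1 − |Γ|²)·P_inc = 101 mW

P_delivered ≈ 101 mW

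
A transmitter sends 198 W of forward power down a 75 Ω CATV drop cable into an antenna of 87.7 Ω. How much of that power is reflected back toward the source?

Γ = (87.7 − 75)/(87.7 + 75) = 0.0781
|Γ|² = 0.00609
P_refl = |Γ|²·P_inc = 1.21 W, P_del = (1 − |Γ|²)·P_inc = 197 W

P_reflected ≈ 1.21 W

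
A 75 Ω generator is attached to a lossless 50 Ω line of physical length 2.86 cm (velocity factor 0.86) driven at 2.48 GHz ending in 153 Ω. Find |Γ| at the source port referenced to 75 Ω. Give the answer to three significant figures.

λ = v/f = 0.86·c / 2.48 GHz = 0.104 m
βl = 2π·l/λ = 2π × 0.275 = 99°
tan(βl) = -6.34
Z_in = Z_0·(Z_L + jZ_0·tanβl)/(Z_0 + jZ_L·tanβl) = 16.7 + j7.03 Ω
Γ_s = (Z_in − Z_s)/(Z_in + Z_s) = (-58.3 + j7.03)/(91.7 + j7.03), |Γ_s| = 0.638

|Γ| ≈ 0.638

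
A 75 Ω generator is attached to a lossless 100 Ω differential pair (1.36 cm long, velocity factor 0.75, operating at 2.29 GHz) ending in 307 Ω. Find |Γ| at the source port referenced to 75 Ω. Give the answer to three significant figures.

|Γ| ≈ 0.51

λ = v/f = 0.75·c / 2.29 GHz = 0.0983 m
βl = 2π·l/λ = 2π × 0.138 = 49.8°
tan(βl) = 1.18
Z_in = Z_0·(Z_L + jZ_0·tanβl)/(Z_0 + jZ_L·tanβl) = 51.9 − j70.2 Ω
Γ_s = (Z_in − Z_s)/(Z_in + Z_s) = (-23.1 − j70.2)/(127 − j70.2), |Γ_s| = 0.51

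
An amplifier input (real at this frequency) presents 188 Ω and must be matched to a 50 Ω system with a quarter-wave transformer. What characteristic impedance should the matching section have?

Z_qwt = √(Z_0·R_L) = √(50 × 188) = √9400

Z_qwt ≈ 97 Ω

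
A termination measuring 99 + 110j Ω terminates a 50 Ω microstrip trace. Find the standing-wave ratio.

VSWR ≈ 4.72

Γ = (Z_L − Z_0)/(Z_L + Z_0) = (49 + j110)/(149 + j110)
|Γ| = 120/185 = 0.65
VSWR = (1 + |Γ|)/(1 − |Γ|) = 1.65/0.35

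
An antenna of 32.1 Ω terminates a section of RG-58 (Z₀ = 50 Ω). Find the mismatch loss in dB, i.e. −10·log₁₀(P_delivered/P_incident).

Γ = (32.1 − 50)/(32.1 + 50) = -0.218
|Γ|² = 0.0475, so P_del/P_inc = 1 − |Γ|² = 0.952
ML = −10·log₁₀(1 − |Γ|²)

mismatch loss ≈ 0.212 dB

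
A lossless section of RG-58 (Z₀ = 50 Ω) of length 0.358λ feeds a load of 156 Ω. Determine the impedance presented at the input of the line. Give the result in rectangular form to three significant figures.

βl = 2π × 0.358 = 129°
tan(βl) = tan(129°) = -1.24
Z_in = Z_0·(Z_L + jZ_0·tanβl)/(Z_0 + jZ_L·tanβl)
     = 50·(156 − j62)/(50 − j193)

Z_in ≈ 24.8 + j33.9 Ω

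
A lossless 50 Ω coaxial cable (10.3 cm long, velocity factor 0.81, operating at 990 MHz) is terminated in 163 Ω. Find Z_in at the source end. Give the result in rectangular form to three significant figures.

λ = v/f = 0.81·c / 990 MHz = 0.245 m
βl = 2π·l/λ = 2π × 0.42 = 151°
tan(βl) = tan(151°) = -0.553
Z_in = Z_0·(Z_L + jZ_0·tanβl)/(Z_0 + jZ_L·tanβl)
     = 50·(163 − j27.6)/(50 − j90.1)

Z_in ≈ 50.1 + j62.6 Ω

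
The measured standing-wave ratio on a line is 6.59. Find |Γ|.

|Γ| = (S − 1)/(S + 1) = (6.59 − 1)/(6.59 + 1) = 5.59/7.59

|Γ| ≈ 0.736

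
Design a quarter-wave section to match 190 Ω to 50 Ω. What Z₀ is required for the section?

Z_qwt ≈ 97.5 Ω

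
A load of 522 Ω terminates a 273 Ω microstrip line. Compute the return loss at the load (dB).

Γ = (522 − 273)/(522 + 273) = 0.313
RL = −20·log₁₀|Γ| = −20·log₁₀(0.313)

RL ≈ 10.1 dB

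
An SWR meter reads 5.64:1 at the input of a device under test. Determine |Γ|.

|Γ| = (S − 1)/(S + 1) = (5.64 − 1)/(5.64 + 1) = 4.64/6.64

|Γ| ≈ 0.699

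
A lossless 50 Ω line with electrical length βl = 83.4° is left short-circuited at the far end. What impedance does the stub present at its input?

Z_in ≈ +j432 Ω

tan(βl) = 8.64
For a short-circuited stub, Z_in = jZ_0·tan(βl)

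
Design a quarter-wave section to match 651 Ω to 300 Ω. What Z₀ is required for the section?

Z_qwt ≈ 442 Ω

Z_qwt = √(Z_0·R_L) = √(300 × 651) = √195300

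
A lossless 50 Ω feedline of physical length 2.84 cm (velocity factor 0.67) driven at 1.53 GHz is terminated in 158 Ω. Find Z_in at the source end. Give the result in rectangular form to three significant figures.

Z_in ≈ 16.5 − j9.66 Ω

λ = v/f = 0.67·c / 1.53 GHz = 0.131 m
βl = 2π·l/λ = 2π × 0.216 = 77.8°
tan(βl) = tan(77.8°) = 4.63
Z_in = Z_0·(Z_L + jZ_0·tanβl)/(Z_0 + jZ_L·tanβl)
     = 50·(158 + j232)/(50 + j732)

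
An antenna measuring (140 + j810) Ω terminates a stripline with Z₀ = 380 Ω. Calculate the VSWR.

VSWR ≈ 15.4

Γ = (Z_L − Z_0)/(Z_L + Z_0) = (-240 + j810)/(520 + j810)
|Γ| = 845/963 = 0.878
VSWR = (1 + |Γ|)/(1 − |Γ|) = 1.88/0.122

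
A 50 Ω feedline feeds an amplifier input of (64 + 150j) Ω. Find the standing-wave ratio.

VSWR ≈ 8.98

Γ = (Z_L − Z_0)/(Z_L + Z_0) = (14 + j150)/(114 + j150)
|Γ| = 151/188 = 0.8
VSWR = (1 + |Γ|)/(1 − |Γ|) = 1.8/0.2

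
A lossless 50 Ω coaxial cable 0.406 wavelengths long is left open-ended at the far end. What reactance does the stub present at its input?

X_in ≈ 74.6 Ω (inductive)

βl = 2π × 0.406 = 146°
tan(βl) = -0.67
For an open-ended stub, Z_in = −jZ_0·cot(βl) = −jZ_0/tan(βl)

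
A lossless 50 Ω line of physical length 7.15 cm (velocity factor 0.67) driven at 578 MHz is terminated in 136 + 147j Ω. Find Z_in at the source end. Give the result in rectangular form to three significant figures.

Z_in ≈ 10.2 − j24.3 Ω

λ = v/f = 0.67·c / 578 MHz = 0.348 m
βl = 2π·l/λ = 2π × 0.206 = 74°
tan(βl) = tan(74°) = 3.49
Z_in = Z_0·(Z_L + jZ_0·tanβl)/(Z_0 + jZ_L·tanβl)
     = 50·(136 + j322)/(-463 + j475)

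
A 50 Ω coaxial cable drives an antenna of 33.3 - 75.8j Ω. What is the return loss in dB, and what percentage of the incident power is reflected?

Γ = (-16.7 − j75.8)/(83.3 − j75.8), |Γ| = 0.689
RL = −20·log₁₀(0.689) = 3.23 dB
P_refl/P_inc = |Γ|² = 0.475

RL ≈ 3.23 dB; 47.5% of incident power reflected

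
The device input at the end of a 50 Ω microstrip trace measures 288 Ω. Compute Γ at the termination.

Γ = 0.704

Γ = (Z_L − Z_0)/(Z_L + Z_0) = (288 − 50)/(288 + 50) = 238/338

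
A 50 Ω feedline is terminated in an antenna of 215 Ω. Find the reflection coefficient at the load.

Γ = (Z_L − Z_0)/(Z_L + Z_0) = (215 − 50)/(215 + 50) = 165/265

Γ = 0.623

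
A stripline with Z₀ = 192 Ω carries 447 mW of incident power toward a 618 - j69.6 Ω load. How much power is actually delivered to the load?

P_delivered ≈ 321 mW

|Γ| = |(426 − j69.6)/(810 − j69.6)| = 0.531
|Γ|² = 0.282
P_refl = |Γ|²·P_inc = 126 mW, P_del = (1 − |Γ|²)·P_inc = 321 mW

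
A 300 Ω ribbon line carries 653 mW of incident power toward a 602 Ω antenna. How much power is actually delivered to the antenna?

Γ = (602 − 300)/(602 + 300) = 0.335
|Γ|² = 0.112
P_refl = |Γ|²·P_inc = 73.2 mW, P_del = (1 − |Γ|²)·P_inc = 580 mW

P_delivered ≈ 580 mW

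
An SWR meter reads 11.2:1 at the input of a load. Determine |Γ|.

|Γ| ≈ 0.836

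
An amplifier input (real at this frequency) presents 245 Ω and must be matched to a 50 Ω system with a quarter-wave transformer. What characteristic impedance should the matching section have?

Z_qwt = √(Z_0·R_L) = √(50 × 245) = √12250

Z_qwt ≈ 111 Ω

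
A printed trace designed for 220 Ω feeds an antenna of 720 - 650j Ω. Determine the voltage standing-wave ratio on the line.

VSWR ≈ 6.08

Γ = (Z_L − Z_0)/(Z_L + Z_0) = (500 − j650)/(940 − j650)
|Γ| = 820/1140 = 0.718
VSWR = (1 + |Γ|)/(1 − |Γ|) = 1.72/0.282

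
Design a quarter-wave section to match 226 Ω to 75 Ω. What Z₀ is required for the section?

Z_qwt ≈ 130 Ω

Z_qwt = √(Z_0·R_L) = √(75 × 226) = √16950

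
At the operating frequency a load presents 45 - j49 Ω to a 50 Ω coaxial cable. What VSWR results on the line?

VSWR ≈ 2.71

Γ = (Z_L − Z_0)/(Z_L + Z_0) = (-5 − j49)/(95 − j49)
|Γ| = 49.3/107 = 0.461
VSWR = (1 + |Γ|)/(1 − |Γ|) = 1.46/0.539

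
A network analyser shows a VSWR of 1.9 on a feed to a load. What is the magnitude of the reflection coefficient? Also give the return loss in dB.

|Γ| ≈ 0.31; return loss ≈ 10.2 dB

|Γ| = (S − 1)/(S + 1) = (1.9 − 1)/(1.9 + 1) = 0.9/2.9
RL = −20·log₁₀|Γ| = −20·log₁₀(0.31)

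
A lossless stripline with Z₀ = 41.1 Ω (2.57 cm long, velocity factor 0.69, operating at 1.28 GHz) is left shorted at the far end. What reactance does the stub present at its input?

λ = v/f = 0.69·c / 1.28 GHz = 0.162 m
βl = 2π·l/λ = 2π × 0.159 = 57.2°
tan(βl) = 1.55
For a shorted stub, Z_in = jZ_0·tan(βl)

X_in ≈ 63.8 Ω (inductive)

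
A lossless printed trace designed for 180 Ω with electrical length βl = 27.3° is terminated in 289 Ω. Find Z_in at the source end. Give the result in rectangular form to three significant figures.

Z_in ≈ 217 − j86.9 Ω

tan(βl) = tan(27.3°) = 0.516
Z_in = Z_0·(Z_L + jZ_0·tanβl)/(Z_0 + jZ_L·tanβl)
     = 180·(289 + j92.9)/(180 + j149)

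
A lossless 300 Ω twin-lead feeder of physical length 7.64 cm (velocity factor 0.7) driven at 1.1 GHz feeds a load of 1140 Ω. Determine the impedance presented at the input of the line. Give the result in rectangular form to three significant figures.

Z_in ≈ 203 + j340 Ω

λ = v/f = 0.7·c / 1.1 GHz = 0.191 m
βl = 2π·l/λ = 2π × 0.4 = 144°
tan(βl) = tan(144°) = -0.725
Z_in = Z_0·(Z_L + jZ_0·tanβl)/(Z_0 + jZ_L·tanβl)
     = 300·(1140 − j217)/(300 − j826)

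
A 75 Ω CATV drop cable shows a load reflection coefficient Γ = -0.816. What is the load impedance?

Z_L ≈ 7.6 Ω

Z_L = Z_0·(1 + Γ)/(1 − Γ) = 75·(0.184)/(1.82)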